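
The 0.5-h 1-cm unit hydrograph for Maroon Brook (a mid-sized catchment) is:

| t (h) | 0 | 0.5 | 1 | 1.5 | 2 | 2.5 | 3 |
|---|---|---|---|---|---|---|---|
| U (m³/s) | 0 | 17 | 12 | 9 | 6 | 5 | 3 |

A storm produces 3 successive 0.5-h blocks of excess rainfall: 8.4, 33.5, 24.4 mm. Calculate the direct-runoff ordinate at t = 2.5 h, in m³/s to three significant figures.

By discrete convolution, Q_j = Σ (P_i / 10 mm) · U_{j−i}.
At t = 2.5 h (j=5): Q = (8.4/10)·5 + (33.5/10)·6 + (24.4/10)·9 = 46.3 m³/s.

Q ≈ 46.3 m³/s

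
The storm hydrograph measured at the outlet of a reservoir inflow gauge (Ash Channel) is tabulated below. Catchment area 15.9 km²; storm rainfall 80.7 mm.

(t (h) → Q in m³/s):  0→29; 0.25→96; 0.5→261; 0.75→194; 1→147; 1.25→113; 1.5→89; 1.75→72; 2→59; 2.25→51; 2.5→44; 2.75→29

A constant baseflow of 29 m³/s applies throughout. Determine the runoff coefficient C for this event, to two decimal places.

ΣQ_DR = 836.0 m³/s; V = ΣQ_DR·Δt = 7.524 × 10^5 m³.
Runoff depth d = V / A = 47.32 mm.
C = d / P = 47.32 / 80.7 = 0.59.

C ≈ 0.59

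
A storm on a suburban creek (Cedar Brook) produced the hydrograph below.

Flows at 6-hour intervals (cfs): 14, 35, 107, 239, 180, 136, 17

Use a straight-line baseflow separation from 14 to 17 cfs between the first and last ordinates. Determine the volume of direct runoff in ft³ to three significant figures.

V ≈ 1.34 × 10^7 ft³

Direct-runoff ordinates (Q − Q_b): 0.00, 20.50, 92.00, 223.50, 164.00, 119.50, 0.00 cfs.
ΣQ_DR = 619.5 cfs.
With Δt = 6 h = 21600 s, V = ΣQ_DR · Δt = 619.5 × 21600 = 1.34 × 10^7 ft³.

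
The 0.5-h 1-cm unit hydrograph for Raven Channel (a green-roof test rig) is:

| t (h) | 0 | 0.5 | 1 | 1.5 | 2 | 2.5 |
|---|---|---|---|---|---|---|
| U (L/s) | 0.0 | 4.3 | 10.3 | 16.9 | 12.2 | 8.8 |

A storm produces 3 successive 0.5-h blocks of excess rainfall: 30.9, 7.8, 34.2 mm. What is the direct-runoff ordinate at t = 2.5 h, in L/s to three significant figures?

By discrete convolution, Q_j = Σ (P_i / 10 mm) · U_{j−i}.
At t = 2.5 h (j=5): Q = (30.9/10)·8.8 + (7.8/10)·12.2 + (34.2/10)·16.9 = 94.5 L/s.

Q ≈ 94.5 L/s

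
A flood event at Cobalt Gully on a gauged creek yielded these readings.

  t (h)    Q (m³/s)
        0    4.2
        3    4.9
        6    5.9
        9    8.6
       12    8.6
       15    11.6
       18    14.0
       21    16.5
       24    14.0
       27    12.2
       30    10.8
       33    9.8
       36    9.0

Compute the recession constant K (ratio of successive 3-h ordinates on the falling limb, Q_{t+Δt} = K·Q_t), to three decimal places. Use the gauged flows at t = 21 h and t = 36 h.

K ≈ 0.886

Using the recession-limb readings at t = 21 h and t = 36 h: Q falls from 16.5 to 9.0 m³/s over 5 intervals.
K = (Q₂/Q₁)^(1/5) = (9.0/16.5)^(1/5) = 0.886.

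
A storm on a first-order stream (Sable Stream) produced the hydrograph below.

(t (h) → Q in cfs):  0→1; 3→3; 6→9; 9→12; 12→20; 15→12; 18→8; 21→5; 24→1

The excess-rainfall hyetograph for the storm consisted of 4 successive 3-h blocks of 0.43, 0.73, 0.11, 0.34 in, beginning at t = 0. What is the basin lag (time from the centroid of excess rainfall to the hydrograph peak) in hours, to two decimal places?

t_L ≈ 6.83 h

Centroid of excess rainfall: t_c = Σ P_i·t̄_i / ΣP_i = 5.1708 h (block centres at 1.5, 4.5, 7.5, 10.5 h).
Hydrograph peak occurs at t = 12 h, so basin lag t_L = 12 − 5.1708 = 6.83 h.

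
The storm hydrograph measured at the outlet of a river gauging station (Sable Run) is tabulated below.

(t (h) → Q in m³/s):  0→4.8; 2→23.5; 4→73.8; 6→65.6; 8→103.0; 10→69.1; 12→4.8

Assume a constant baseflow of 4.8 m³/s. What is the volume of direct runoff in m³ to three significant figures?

V ≈ 2.24 × 10^6 m³

Direct-runoff ordinates (Q − Q_b): 0.0, 18.7, 69.0, 60.8, 98.2, 64.3, 0.0 m³/s.
ΣQ_DR = 311.0 m³/s.
With Δt = 2 h = 7200 s, V = ΣQ_DR · Δt = 311.0 × 7200 = 2.24 × 10^6 m³.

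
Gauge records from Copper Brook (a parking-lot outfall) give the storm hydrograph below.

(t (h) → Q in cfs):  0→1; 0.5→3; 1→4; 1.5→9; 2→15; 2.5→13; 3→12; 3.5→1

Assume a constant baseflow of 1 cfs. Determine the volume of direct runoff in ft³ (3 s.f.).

V ≈ 90000 ft³

Direct-runoff ordinates (Q − Q_b): 0.0, 2.0, 3.0, 8.0, 14.0, 12.0, 11.0, 0.0 cfs.
ΣQ_DR = 50.00 cfs.
With Δt = 0.5 h = 1800 s, V = ΣQ_DR · Δt = 50.00 × 1800 = 90000 ft³.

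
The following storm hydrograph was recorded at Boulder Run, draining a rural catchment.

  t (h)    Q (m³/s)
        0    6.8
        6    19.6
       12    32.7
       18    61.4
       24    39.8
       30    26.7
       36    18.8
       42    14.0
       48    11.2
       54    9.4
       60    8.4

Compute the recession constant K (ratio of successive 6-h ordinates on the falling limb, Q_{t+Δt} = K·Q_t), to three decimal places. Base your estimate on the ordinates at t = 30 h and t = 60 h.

Using the recession-limb readings at t = 30 h and t = 60 h: Q falls from 26.7 to 8.4 m³/s over 5 intervals.
K = (Q₂/Q₁)^(1/5) = (8.4/26.7)^(1/5) = 0.794.

K ≈ 0.794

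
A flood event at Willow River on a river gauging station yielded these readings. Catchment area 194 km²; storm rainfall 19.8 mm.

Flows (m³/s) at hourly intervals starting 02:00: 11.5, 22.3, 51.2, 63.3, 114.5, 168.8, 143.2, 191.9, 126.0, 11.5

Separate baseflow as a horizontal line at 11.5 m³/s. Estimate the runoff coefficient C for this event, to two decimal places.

ΣQ_DR = 789.2 m³/s; V = ΣQ_DR·Δt = 2.841 × 10^6 m³.
Runoff depth d = V / A = 14.64 mm.
C = d / P = 14.64 / 19.8 = 0.74.

C ≈ 0.74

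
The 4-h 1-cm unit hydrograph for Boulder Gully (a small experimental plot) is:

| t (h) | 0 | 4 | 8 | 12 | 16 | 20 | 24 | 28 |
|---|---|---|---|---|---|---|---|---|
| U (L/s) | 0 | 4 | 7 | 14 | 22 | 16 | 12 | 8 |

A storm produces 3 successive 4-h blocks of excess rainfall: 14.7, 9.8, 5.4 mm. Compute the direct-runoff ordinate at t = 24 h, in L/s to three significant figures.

By discrete convolution, Q_j = Σ (P_i / 10 mm) · U_{j−i}.
At t = 24 h (j=6): Q = (14.7/10)·12 + (9.8/10)·16 + (5.4/10)·22 = 45.2 L/s.

Q ≈ 45.2 L/s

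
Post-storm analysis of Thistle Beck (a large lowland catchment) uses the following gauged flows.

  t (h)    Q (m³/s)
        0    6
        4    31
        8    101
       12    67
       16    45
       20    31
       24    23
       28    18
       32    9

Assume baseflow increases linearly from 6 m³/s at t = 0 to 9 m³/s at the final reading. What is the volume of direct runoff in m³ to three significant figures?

V ≈ 3.79 × 10^6 m³

Direct-runoff ordinates (Q − Q_b): 0.00, 24.62, 94.25, 59.88, 37.50, 23.12, 14.75, 9.38, 0.00 m³/s.
ΣQ_DR = 263.5 m³/s.
With Δt = 4 h = 14400 s, V = ΣQ_DR · Δt = 263.5 × 14400 = 3.79 × 10^6 m³.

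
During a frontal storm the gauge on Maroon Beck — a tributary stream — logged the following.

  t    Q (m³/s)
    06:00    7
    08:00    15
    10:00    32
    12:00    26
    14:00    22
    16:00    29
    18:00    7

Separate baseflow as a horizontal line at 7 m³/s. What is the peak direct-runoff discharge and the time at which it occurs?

Subtracting baseflow gives direct-runoff ordinates: 0.0, 8.0, 25.0, 19.0, 15.0, 22.0, 0.0 m³/s.
The maximum is 25.0 m³/s, occurring at the reading for t = 10:00.

Q_p = 25.0 m³/s at t = 10:00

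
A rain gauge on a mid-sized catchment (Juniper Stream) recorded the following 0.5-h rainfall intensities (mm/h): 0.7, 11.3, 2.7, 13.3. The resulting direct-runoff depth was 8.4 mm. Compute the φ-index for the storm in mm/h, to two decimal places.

φ ≈ 3.90 mm/h

Only the 2 blocks with intensity above φ contribute runoff: 11.3, 13.3 mm/h.
Σ(I−φ)·Δt = d  ⇒  (11.3+13.3 − 2φ)·0.5 = 8.4
φ = (24.60 − 8.4/0.5) / 2 = 3.90 mm/h.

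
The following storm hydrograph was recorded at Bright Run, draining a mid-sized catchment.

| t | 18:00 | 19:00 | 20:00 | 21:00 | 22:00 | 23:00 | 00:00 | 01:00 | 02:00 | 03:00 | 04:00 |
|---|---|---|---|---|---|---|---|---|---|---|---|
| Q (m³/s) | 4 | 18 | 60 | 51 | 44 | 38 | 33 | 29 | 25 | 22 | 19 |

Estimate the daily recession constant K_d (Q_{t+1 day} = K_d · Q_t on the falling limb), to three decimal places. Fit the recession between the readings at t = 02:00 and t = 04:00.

K_d ≈ 0.037

Between t = 02:00 and t = 04:00 the flow falls from 25 to 19 m³/s over 2×1 h = 2 h.
Per-interval ratio K = (19/25)^(1/2) = 0.8718; K_d = K^(24/1) = 0.037.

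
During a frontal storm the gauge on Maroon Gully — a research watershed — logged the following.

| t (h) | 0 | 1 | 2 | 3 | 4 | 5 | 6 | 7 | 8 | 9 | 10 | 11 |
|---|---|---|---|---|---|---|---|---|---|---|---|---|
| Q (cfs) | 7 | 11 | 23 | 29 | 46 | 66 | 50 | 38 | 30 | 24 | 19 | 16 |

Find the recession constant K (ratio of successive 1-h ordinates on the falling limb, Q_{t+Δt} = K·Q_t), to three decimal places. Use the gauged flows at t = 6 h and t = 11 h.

Using the recession-limb readings at t = 6 h and t = 11 h: Q falls from 50 to 16 cfs over 5 intervals.
K = (Q₂/Q₁)^(1/5) = (16/50)^(1/5) = 0.796.

K ≈ 0.796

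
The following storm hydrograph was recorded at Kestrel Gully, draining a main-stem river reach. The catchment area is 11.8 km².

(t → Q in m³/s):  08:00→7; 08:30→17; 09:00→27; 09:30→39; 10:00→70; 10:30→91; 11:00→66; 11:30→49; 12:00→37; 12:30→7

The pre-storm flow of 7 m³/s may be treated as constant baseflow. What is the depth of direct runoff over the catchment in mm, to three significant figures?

Direct runoff: 0.0, 10.0, 20.0, 32.0, 63.0, 84.0, 59.0, 42.0, 30.0, 0.0 m³/s; ΣQ_DR = 340.0 m³/s.
V = ΣQ_DR · Δt = 340.0 × 1800 s = 6.120 × 10^5 m³.
Over A = 11.8 km², depth = V / A = 51.9 mm.

d ≈ 51.9 mm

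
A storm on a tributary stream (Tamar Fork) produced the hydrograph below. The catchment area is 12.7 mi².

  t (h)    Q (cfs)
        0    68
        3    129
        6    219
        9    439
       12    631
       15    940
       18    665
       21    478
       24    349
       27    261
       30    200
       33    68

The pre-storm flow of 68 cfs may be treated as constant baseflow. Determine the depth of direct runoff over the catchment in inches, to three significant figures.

Direct runoff: 0.0, 61.0, 151.0, 371.0, 563.0, 872.0, 597.0, 410.0, 281.0, 193.0, 132.0, 0.0 cfs; ΣQ_DR = 3631 cfs.
V = ΣQ_DR · Δt = 3631 × 10800 s = 3.921 × 10^7 ft³.
Over A = 12.7 mi², depth = V / A = 1.33 in.

d ≈ 1.33 in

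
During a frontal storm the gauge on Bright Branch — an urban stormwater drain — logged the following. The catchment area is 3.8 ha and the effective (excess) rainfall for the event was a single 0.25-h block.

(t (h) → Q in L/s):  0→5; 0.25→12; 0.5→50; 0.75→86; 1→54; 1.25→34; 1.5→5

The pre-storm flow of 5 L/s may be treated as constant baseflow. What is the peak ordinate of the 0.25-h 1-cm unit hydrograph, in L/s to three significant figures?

Direct runoff: 0.0, 7.0, 45.0, 81.0, 49.0, 29.0, 0.0 L/s; ΣQ_DR = 211.0 L/s, peak = 81.0 L/s.
Runoff depth d = ΣQ_DR·Δt / A = 211.0 × 900 / (3.8 ha) = 4.997 mm.
The 1-cm UH is the DRH scaled by (10 mm)/d, so U_p = 81.0 × 10/4.997 = 162 L/s.

U_p ≈ 162 L/s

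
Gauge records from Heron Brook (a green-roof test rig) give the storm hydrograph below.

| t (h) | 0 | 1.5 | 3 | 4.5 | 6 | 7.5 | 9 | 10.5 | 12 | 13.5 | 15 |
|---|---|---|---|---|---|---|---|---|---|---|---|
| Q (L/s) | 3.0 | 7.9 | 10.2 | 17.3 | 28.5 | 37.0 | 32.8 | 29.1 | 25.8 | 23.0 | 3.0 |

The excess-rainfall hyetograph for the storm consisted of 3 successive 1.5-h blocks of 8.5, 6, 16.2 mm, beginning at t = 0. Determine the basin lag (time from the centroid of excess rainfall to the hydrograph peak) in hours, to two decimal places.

t_L ≈ 4.87 h

Centroid of excess rainfall: t_c = Σ P_i·t̄_i / ΣP_i = 2.6262 h (block centres at 0.75, 2.25, 3.75 h).
Hydrograph peak occurs at t = 7.5 h, so basin lag t_L = 7.5 − 2.6262 = 4.87 h.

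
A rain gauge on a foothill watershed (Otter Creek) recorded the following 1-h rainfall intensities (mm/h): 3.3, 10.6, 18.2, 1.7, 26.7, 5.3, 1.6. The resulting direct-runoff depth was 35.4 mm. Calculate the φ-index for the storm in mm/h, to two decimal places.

φ ≈ 6.70 mm/h

Only the 3 blocks with intensity above φ contribute runoff: 10.6, 18.2, 26.7 mm/h.
Σ(I−φ)·Δt = d  ⇒  (10.6+18.2+26.7 − 3φ)·1 = 35.4
φ = (55.50 − 35.4/1) / 3 = 6.70 mm/h.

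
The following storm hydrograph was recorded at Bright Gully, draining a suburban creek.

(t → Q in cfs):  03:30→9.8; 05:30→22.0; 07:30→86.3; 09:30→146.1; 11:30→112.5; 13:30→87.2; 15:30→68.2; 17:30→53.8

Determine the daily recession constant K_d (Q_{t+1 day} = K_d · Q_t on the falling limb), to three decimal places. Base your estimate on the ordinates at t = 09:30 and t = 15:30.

Between t = 09:30 and t = 15:30 the flow falls from 146.1 to 68.2 cfs over 3×2 h = 6 h.
Per-interval ratio K = (68.2/146.1)^(1/3) = 0.7757; K_d = K^(24/2) = 0.047.

K_d ≈ 0.047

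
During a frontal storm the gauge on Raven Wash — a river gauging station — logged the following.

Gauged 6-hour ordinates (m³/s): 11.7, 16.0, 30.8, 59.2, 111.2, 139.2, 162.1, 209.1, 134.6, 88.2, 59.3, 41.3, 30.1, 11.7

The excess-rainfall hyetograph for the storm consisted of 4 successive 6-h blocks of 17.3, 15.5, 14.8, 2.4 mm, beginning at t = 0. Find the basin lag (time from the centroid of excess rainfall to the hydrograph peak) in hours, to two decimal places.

t_L ≈ 32.72 h

Centroid of excess rainfall: t_c = Σ P_i·t̄_i / ΣP_i = 9.2760 h (block centres at 3, 9, 15, 21 h).
Hydrograph peak occurs at t = 42 h, so basin lag t_L = 42 − 9.2760 = 32.72 h.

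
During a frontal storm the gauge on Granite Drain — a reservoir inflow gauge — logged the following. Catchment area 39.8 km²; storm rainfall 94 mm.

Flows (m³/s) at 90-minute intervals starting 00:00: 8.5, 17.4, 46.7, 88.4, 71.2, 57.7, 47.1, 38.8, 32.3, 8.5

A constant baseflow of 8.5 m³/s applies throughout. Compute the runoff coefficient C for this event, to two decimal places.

C ≈ 0.48

ΣQ_DR = 331.6 m³/s; V = ΣQ_DR·Δt = 1.791 × 10^6 m³.
Runoff depth d = V / A = 44.99 mm.
C = d / P = 44.99 / 94 = 0.48.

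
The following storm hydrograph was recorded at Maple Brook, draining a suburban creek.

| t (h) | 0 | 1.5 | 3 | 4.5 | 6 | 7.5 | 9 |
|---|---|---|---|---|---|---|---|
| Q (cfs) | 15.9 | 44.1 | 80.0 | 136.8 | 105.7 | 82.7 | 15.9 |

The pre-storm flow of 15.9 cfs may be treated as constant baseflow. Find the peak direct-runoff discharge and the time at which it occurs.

Subtracting baseflow gives direct-runoff ordinates: 0.0, 28.2, 64.1, 120.9, 89.8, 66.8, 0.0 cfs.
The maximum is 120.9 cfs, occurring at the reading for t = 4.5 h.

Q_p = 120.9 cfs at t = 4.5 h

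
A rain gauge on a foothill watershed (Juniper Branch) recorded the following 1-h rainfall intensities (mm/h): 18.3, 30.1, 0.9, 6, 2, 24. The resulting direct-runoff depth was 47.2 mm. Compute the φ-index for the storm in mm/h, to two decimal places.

φ ≈ 8.40 mm/h

Only the 3 blocks with intensity above φ contribute runoff: 18.3, 30.1, 24 mm/h.
Σ(I−φ)·Δt = d  ⇒  (18.3+30.1+24 − 3φ)·1 = 47.2
φ = (72.40 − 47.2/1) / 3 = 8.40 mm/h.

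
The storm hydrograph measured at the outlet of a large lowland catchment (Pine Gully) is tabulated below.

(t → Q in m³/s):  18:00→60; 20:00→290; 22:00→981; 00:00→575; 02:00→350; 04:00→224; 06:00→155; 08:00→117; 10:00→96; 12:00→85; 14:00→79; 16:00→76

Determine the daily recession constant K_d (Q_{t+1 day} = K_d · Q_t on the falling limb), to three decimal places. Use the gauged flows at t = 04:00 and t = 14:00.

Between t = 04:00 and t = 14:00 the flow falls from 224 to 79 m³/s over 5×2 h = 10 h.
Per-interval ratio K = (79/224)^(1/5) = 0.8119; K_d = K^(24/2) = 0.082.

K_d ≈ 0.082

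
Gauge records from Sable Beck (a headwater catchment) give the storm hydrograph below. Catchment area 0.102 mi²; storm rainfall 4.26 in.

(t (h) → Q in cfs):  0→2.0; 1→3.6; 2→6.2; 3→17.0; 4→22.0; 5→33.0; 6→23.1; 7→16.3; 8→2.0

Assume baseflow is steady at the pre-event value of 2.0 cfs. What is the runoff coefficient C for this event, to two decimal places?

ΣQ_DR = 107.2 cfs; V = ΣQ_DR·Δt = 3.859 × 10^5 ft³.
Runoff depth d = V / A = 1.629 in.
C = d / P = 1.629 / 4.26 = 0.38.

C ≈ 0.38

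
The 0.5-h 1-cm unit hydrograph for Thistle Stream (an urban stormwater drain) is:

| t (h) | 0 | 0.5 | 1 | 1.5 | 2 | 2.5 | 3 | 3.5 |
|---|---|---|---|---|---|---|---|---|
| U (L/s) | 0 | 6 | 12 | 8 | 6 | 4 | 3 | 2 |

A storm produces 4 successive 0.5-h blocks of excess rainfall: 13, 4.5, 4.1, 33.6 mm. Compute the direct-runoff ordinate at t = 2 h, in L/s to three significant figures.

Q ≈ 36.5 L/s

By discrete convolution, Q_j = Σ (P_i / 10 mm) · U_{j−i}.
At t = 2 h (j=4): Q = (13/10)·6 + (4.5/10)·8 + (4.1/10)·12 + (33.6/10)·6 = 36.5 L/s.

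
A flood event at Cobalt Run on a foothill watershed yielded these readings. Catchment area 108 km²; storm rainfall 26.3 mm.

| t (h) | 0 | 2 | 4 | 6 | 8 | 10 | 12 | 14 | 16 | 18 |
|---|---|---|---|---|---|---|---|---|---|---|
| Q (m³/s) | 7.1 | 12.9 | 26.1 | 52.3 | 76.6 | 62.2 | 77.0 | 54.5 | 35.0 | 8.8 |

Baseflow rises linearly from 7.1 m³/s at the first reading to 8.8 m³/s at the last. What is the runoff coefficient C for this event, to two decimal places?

C ≈ 0.84

ΣQ_DR = 333.0 m³/s; V = ΣQ_DR·Δt = 2.398 × 10^6 m³.
Runoff depth d = V / A = 22.20 mm.
C = d / P = 22.20 / 26.3 = 0.84.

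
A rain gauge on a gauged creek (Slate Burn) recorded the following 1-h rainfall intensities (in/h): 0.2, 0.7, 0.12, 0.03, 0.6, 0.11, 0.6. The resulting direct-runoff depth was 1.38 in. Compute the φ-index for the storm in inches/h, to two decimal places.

Only the 4 blocks with intensity above φ contribute runoff: 0.2, 0.7, 0.6, 0.6 in/h.
Σ(I−φ)·Δt = d  ⇒  (0.2+0.7+0.6+0.6 − 4φ)·1 = 1.38
φ = (2.100 − 1.38/1) / 4 = 0.18 in/h.

φ ≈ 0.18 in/h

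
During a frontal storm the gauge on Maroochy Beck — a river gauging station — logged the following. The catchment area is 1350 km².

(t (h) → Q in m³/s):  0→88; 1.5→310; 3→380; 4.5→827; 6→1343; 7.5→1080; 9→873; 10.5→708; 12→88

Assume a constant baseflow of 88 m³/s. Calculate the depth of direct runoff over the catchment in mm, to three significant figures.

Direct runoff: 0.0, 222.0, 292.0, 739.0, 1255.0, 992.0, 785.0, 620.0, 0.0 m³/s; ΣQ_DR = 4905 m³/s.
V = ΣQ_DR · Δt = 4905 × 5400 s = 2.649 × 10^7 m³.
Over A = 1350 km², depth = V / A = 19.6 mm.

d ≈ 19.6 mm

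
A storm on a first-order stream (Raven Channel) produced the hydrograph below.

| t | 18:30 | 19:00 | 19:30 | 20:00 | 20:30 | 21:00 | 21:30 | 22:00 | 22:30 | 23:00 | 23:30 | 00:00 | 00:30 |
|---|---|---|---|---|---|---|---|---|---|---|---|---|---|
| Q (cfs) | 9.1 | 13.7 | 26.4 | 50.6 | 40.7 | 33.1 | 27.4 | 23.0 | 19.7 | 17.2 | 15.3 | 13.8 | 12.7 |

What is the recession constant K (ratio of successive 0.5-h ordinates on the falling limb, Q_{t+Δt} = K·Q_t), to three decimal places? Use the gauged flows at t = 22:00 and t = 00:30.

K ≈ 0.888

Using the recession-limb readings at t = 22:00 and t = 00:30: Q falls from 23.0 to 12.7 cfs over 5 intervals.
K = (Q₂/Q₁)^(1/5) = (12.7/23.0)^(1/5) = 0.888.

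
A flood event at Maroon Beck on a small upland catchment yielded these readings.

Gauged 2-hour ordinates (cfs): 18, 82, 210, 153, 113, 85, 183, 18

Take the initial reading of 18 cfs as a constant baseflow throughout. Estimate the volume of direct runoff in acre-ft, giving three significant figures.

V ≈ 119 acre-ft

Direct-runoff ordinates (Q − Q_b): 0.0, 64.0, 192.0, 135.0, 95.0, 67.0, 165.0, 0.0 cfs.
ΣQ_DR = 718.0 cfs.
With Δt = 2 h = 7200 s, V = ΣQ_DR · Δt = 718.0 × 7200 = 5.17 × 10^6 ft³ = 119 acre-ft.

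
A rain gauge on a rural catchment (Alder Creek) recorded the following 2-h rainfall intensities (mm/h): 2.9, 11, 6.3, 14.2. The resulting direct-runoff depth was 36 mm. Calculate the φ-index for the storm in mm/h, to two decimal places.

Only the 3 blocks with intensity above φ contribute runoff: 11, 6.3, 14.2 mm/h.
Σ(I−φ)·Δt = d  ⇒  (11+6.3+14.2 − 3φ)·2 = 36
φ = (31.50 − 36/2) / 3 = 4.50 mm/h.

φ ≈ 4.50 mm/h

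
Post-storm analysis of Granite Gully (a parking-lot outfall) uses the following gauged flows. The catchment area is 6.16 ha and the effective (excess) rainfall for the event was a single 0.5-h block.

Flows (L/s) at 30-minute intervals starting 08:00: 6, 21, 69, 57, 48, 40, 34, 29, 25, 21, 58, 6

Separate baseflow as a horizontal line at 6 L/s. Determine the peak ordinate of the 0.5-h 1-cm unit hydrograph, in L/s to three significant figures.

U_p ≈ 63.0 L/s

Direct runoff: 0.0, 15.0, 63.0, 51.0, 42.0, 34.0, 28.0, 23.0, 19.0, 15.0, 52.0, 0.0 L/s; ΣQ_DR = 342.0 L/s, peak = 63.0 L/s.
Runoff depth d = ΣQ_DR·Δt / A = 342.0 × 1800 / (6.16 ha) = 9.994 mm.
The 1-cm UH is the DRH scaled by (10 mm)/d, so U_p = 63.0 × 10/9.994 = 63.0 L/s.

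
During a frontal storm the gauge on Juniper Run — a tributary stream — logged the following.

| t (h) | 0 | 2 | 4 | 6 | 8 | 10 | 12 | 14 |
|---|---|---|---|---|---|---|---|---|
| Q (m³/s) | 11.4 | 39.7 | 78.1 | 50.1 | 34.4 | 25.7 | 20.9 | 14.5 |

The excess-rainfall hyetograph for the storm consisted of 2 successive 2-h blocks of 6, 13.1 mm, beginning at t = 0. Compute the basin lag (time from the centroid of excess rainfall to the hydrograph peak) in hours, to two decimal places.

t_L ≈ 1.63 h

Centroid of excess rainfall: t_c = Σ P_i·t̄_i / ΣP_i = 2.3717 h (block centres at 1, 3 h).
Hydrograph peak occurs at t = 4 h, so basin lag t_L = 4 − 2.3717 = 1.63 h.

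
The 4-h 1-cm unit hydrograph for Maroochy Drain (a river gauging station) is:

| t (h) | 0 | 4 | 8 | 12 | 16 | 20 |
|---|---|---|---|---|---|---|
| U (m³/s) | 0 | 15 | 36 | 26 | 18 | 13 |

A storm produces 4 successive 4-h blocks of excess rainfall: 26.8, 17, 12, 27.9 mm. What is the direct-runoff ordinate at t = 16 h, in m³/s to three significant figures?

Q ≈ 177 m³/s

By discrete convolution, Q_j = Σ (P_i / 10 mm) · U_{j−i}.
At t = 16 h (j=4): Q = (26.8/10)·18 + (17/10)·26 + (12/10)·36 + (27.9/10)·15 = 177 m³/s.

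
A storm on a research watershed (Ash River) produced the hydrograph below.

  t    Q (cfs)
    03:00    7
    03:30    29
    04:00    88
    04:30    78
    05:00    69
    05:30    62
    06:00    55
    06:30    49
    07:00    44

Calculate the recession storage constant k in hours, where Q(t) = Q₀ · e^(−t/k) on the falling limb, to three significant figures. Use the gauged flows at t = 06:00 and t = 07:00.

k ≈ 4.48 h

On the falling limb, Q drops from 55 to 44 cfs between t = 06:00 and t = 07:00 (Δt = 1 h).
k = −Δt / ln(Q₂/Q₁) = −1 / ln(44/55) = 4.48 h.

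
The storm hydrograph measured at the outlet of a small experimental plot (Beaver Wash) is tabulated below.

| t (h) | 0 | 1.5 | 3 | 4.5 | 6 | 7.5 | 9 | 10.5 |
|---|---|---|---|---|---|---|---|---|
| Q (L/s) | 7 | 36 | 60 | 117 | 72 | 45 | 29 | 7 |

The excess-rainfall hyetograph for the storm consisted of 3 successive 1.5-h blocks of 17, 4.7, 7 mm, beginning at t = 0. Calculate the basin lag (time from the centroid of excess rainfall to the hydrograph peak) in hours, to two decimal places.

Centroid of excess rainfall: t_c = Σ P_i·t̄_i / ΣP_i = 1.7274 h (block centres at 0.75, 2.25, 3.75 h).
Hydrograph peak occurs at t = 4.5 h, so basin lag t_L = 4.5 − 1.7274 = 2.77 h.

t_L ≈ 2.77 h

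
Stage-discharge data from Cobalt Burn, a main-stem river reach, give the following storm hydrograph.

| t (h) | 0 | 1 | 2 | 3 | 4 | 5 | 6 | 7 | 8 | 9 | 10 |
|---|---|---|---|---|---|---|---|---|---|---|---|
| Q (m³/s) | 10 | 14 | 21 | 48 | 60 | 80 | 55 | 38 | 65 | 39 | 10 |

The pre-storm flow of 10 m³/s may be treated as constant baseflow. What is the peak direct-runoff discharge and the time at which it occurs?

Q_p = 70.0 m³/s at t = 5 h

Subtracting baseflow gives direct-runoff ordinates: 0.0, 4.0, 11.0, 38.0, 50.0, 70.0, 45.0, 28.0, 55.0, 29.0, 0.0 m³/s.
The maximum is 70.0 m³/s, occurring at the reading for t = 5 h.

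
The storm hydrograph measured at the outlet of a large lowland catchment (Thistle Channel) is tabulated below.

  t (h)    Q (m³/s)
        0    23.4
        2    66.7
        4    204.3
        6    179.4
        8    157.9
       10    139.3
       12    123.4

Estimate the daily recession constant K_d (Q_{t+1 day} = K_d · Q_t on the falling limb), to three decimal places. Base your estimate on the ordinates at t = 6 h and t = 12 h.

K_d ≈ 0.224

Between t = 6 h and t = 12 h the flow falls from 179.4 to 123.4 m³/s over 3×2 h = 6 h.
Per-interval ratio K = (123.4/179.4)^(1/3) = 0.8827; K_d = K^(24/2) = 0.224.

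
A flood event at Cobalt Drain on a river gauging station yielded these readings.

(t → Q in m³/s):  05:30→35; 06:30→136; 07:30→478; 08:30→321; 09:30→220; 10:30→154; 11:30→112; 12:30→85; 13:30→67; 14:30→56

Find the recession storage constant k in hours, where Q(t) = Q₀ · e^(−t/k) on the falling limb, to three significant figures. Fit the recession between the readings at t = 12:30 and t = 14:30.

k ≈ 4.79 h

On the falling limb, Q drops from 85 to 56 m³/s between t = 12:30 and t = 14:30 (Δt = 2 h).
k = −Δt / ln(Q₂/Q₁) = −2 / ln(56/85) = 4.79 h.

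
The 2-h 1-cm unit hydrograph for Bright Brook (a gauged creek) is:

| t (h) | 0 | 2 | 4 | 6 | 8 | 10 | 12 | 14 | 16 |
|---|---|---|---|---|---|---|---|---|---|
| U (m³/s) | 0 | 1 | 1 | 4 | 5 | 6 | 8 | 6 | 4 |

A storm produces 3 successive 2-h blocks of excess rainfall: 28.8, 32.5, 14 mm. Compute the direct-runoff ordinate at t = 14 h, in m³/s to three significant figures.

By discrete convolution, Q_j = Σ (P_i / 10 mm) · U_{j−i}.
At t = 14 h (j=7): Q = (28.8/10)·6 + (32.5/10)·8 + (14/10)·6 = 51.7 m³/s.

Q ≈ 51.7 m³/s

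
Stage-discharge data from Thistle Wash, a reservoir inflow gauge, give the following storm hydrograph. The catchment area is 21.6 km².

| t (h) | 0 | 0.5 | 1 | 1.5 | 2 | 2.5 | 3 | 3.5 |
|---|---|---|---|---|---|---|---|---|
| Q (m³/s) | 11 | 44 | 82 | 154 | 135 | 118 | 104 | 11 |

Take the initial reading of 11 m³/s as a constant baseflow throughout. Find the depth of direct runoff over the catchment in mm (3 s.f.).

d ≈ 47.6 mm

Direct runoff: 0.0, 33.0, 71.0, 143.0, 124.0, 107.0, 93.0, 0.0 m³/s; ΣQ_DR = 571.0 m³/s.
V = ΣQ_DR · Δt = 571.0 × 1800 s = 1.028 × 10^6 m³.
Over A = 21.6 km², depth = V / A = 47.6 mm.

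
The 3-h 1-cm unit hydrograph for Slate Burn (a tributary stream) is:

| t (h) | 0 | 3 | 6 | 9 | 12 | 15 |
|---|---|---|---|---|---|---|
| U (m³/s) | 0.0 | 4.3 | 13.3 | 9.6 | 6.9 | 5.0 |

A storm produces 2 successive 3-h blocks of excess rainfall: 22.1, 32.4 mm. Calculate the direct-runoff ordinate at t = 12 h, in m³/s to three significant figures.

Q ≈ 46.4 m³/s

By discrete convolution, Q_j = Σ (P_i / 10 mm) · U_{j−i}.
At t = 12 h (j=4): Q = (22.1/10)·6.9 + (32.4/10)·9.6 = 46.4 m³/s.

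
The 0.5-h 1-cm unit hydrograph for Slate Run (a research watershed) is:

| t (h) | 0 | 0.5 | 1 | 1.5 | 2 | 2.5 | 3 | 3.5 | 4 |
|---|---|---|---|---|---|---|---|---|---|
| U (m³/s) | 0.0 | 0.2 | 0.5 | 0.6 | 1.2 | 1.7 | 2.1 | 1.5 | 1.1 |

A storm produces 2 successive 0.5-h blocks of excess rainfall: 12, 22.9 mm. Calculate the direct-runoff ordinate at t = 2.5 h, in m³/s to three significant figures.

Q ≈ 4.79 m³/s

By discrete convolution, Q_j = Σ (P_i / 10 mm) · U_{j−i}.
At t = 2.5 h (j=5): Q = (12/10)·1.7 + (22.9/10)·1.2 = 4.79 m³/s.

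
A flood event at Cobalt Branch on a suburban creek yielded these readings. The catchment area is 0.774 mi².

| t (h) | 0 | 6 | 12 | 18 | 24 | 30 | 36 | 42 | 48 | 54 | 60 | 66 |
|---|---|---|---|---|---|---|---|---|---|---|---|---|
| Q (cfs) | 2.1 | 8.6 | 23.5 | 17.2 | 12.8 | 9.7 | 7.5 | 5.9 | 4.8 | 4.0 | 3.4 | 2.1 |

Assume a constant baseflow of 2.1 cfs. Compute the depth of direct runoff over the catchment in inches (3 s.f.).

Direct runoff: 0.0, 6.5, 21.4, 15.1, 10.7, 7.6, 5.4, 3.8, 2.7, 1.9, 1.3, 0.0 cfs; ΣQ_DR = 76.40 cfs.
V = ΣQ_DR · Δt = 76.40 × 21600 s = 1.650 × 10^6 ft³.
Over A = 0.774 mi², depth = V / A = 0.918 in.

d ≈ 0.918 in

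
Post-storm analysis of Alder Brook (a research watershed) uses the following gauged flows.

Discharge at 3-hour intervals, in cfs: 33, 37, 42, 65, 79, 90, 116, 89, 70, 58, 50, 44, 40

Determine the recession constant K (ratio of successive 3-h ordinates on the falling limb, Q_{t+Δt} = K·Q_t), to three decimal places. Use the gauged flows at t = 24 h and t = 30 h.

K ≈ 0.845

Using the recession-limb readings at t = 24 h and t = 30 h: Q falls from 70 to 50 cfs over 2 intervals.
K = (Q₂/Q₁)^(1/2) = (50/70)^(1/2) = 0.845.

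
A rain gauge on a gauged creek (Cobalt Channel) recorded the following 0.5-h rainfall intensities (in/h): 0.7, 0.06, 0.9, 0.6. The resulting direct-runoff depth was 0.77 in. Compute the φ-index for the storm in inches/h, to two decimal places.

φ ≈ 0.22 in/h

Only the 3 blocks with intensity above φ contribute runoff: 0.7, 0.9, 0.6 in/h.
Σ(I−φ)·Δt = d  ⇒  (0.7+0.9+0.6 − 3φ)·0.5 = 0.77
φ = (2.200 − 0.77/0.5) / 3 = 0.22 in/h.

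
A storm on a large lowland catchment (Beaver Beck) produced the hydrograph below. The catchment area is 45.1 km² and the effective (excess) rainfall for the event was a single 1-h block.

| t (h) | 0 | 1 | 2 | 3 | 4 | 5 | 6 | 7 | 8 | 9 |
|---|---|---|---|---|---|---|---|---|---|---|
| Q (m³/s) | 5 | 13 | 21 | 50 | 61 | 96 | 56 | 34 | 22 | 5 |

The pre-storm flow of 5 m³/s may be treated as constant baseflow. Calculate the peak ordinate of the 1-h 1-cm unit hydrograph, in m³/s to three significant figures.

U_p ≈ 36.4 m³/s

Direct runoff: 0.0, 8.0, 16.0, 45.0, 56.0, 91.0, 51.0, 29.0, 17.0, 0.0 m³/s; ΣQ_DR = 313.0 m³/s, peak = 91.0 m³/s.
Runoff depth d = ΣQ_DR·Δt / A = 313.0 × 3600 / (45.1 km²) = 24.98 mm.
The 1-cm UH is the DRH scaled by (10 mm)/d, so U_p = 91.0 × 10/24.98 = 36.4 m³/s.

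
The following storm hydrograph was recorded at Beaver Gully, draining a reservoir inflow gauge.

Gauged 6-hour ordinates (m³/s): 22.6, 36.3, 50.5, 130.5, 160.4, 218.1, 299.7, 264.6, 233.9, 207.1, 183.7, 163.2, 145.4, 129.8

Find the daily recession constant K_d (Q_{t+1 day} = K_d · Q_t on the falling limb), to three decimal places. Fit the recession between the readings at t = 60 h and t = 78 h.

K_d ≈ 0.629

Between t = 60 h and t = 78 h the flow falls from 183.7 to 129.8 m³/s over 3×6 h = 18 h.
Per-interval ratio K = (129.8/183.7)^(1/3) = 0.8907; K_d = K^(24/6) = 0.629.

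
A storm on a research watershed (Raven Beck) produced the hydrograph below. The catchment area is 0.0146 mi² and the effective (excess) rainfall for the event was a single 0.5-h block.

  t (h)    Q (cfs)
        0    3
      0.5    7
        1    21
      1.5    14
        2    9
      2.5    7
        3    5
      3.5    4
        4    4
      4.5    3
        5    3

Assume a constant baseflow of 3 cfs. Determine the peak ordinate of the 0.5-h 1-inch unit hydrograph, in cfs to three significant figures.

Direct runoff: 0.0, 4.0, 18.0, 11.0, 6.0, 4.0, 2.0, 1.0, 1.0, 0.0, 0.0 cfs; ΣQ_DR = 47.00 cfs, peak = 18.0 cfs.
Runoff depth d = ΣQ_DR·Δt / A = 47.00 × 1800 / (0.0146 mi²) = 2.494 in.
The 1-inch UH is the DRH scaled by (1 in)/d, so U_p = 18.0 × 1/2.494 = 7.22 cfs.

U_p ≈ 7.22 cfs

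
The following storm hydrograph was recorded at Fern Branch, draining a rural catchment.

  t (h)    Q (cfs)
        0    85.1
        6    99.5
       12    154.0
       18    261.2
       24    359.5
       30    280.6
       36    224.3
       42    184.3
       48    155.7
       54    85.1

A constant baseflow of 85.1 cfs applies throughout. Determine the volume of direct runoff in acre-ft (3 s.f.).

V ≈ 515 acre-ft

Direct-runoff ordinates (Q − Q_b): 0.0, 14.4, 68.9, 176.1, 274.4, 195.5, 139.2, 99.2, 70.6, 0.0 cfs.
ΣQ_DR = 1038 cfs.
With Δt = 6 h = 21600 s, V = ΣQ_DR · Δt = 1038 × 21600 = 2.24 × 10^7 ft³ = 515 acre-ft.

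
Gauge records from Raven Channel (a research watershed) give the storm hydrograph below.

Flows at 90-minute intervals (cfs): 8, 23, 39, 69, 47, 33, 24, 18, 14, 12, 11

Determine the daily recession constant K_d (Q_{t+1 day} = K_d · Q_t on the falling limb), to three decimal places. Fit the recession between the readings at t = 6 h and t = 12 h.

Between t = 6 h and t = 12 h the flow falls from 47 to 14 cfs over 4×1.5 h = 6 h.
Per-interval ratio K = (14/47)^(1/4) = 0.7388; K_d = K^(24/1.5) = 0.008.

K_d ≈ 0.008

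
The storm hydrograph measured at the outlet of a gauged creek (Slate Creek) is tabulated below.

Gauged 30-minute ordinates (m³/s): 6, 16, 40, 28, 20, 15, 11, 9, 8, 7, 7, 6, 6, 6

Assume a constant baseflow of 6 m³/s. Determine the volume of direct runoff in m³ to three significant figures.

V ≈ 1.82 × 10^5 m³

Direct-runoff ordinates (Q − Q_b): 0.0, 10.0, 34.0, 22.0, 14.0, 9.0, 5.0, 3.0, 2.0, 1.0, 1.0, 0.0, 0.0, 0.0 m³/s.
ΣQ_DR = 101.0 m³/s.
With Δt = 0.5 h = 1800 s, V = ΣQ_DR · Δt = 101.0 × 1800 = 1.82 × 10^5 m³.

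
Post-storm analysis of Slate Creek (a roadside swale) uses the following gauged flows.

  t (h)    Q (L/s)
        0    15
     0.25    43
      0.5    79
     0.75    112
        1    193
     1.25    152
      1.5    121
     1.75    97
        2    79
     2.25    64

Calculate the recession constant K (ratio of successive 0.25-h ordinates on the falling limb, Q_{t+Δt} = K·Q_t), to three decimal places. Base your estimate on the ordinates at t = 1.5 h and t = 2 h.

K ≈ 0.808

Using the recession-limb readings at t = 1.5 h and t = 2 h: Q falls from 121 to 79 L/s over 2 intervals.
K = (Q₂/Q₁)^(1/2) = (79/121)^(1/2) = 0.808.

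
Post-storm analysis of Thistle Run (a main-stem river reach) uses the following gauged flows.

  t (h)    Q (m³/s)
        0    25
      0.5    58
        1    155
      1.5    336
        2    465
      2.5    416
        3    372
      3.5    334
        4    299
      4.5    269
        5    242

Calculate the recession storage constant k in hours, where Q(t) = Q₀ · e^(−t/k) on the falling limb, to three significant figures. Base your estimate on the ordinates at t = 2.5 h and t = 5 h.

On the falling limb, Q drops from 416 to 242 m³/s between t = 2.5 h and t = 5 h (Δt = 2.5 h).
k = −Δt / ln(Q₂/Q₁) = −2.5 / ln(242/416) = 4.61 h.

k ≈ 4.61 h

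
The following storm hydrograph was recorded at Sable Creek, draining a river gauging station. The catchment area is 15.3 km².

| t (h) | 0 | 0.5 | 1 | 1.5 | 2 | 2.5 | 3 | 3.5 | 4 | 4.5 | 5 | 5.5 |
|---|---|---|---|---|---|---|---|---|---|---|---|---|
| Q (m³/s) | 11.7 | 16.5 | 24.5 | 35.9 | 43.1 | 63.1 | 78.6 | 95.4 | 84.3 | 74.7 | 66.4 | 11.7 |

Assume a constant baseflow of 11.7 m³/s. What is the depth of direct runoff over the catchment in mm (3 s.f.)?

Direct runoff: 0.0, 4.8, 12.8, 24.2, 31.4, 51.4, 66.9, 83.7, 72.6, 63.0, 54.7, 0.0 m³/s; ΣQ_DR = 465.5 m³/s.
V = ΣQ_DR · Δt = 465.5 × 1800 s = 8.379 × 10^5 m³.
Over A = 15.3 km², depth = V / A = 54.8 mm.

d ≈ 54.8 mm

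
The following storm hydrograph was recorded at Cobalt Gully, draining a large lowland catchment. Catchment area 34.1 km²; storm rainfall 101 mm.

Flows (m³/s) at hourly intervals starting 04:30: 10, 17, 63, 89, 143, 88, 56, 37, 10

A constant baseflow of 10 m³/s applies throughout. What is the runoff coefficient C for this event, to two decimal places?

C ≈ 0.44

ΣQ_DR = 423.0 m³/s; V = ΣQ_DR·Δt = 1.523 × 10^6 m³.
Runoff depth d = V / A = 44.66 mm.
C = d / P = 44.66 / 101 = 0.44.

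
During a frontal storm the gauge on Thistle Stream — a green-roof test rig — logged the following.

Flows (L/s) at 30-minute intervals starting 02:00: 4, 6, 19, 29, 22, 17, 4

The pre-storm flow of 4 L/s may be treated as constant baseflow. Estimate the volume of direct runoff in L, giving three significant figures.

V ≈ 1.31 × 10^5 L

Direct-runoff ordinates (Q − Q_b): 0.0, 2.0, 15.0, 25.0, 18.0, 13.0, 0.0 L/s.
ΣQ_DR = 73.00 L/s.
With Δt = 0.5 h = 1800 s, V = ΣQ_DR · Δt = 73.00 × 1800 = 1.31 × 10^5 L.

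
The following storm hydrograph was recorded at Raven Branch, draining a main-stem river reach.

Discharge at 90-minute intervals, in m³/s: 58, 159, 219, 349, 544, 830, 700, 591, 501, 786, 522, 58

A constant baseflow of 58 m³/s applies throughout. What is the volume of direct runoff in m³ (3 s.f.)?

Direct-runoff ordinates (Q − Q_b): 0.0, 101.0, 161.0, 291.0, 486.0, 772.0, 642.0, 533.0, 443.0, 728.0, 464.0, 0.0 m³/s.
ΣQ_DR = 4621 m³/s.
With Δt = 1.5 h = 5400 s, V = ΣQ_DR · Δt = 4621 × 5400 = 2.50 × 10^7 m³.

V ≈ 2.50 × 10^7 m³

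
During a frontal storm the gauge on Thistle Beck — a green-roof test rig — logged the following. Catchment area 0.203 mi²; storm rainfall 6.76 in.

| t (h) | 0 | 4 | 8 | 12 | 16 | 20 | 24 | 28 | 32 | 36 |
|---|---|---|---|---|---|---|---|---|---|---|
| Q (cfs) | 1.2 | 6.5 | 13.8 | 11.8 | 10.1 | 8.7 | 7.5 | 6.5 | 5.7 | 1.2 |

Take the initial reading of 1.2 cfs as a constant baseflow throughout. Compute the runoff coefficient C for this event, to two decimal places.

ΣQ_DR = 61.00 cfs; V = ΣQ_DR·Δt = 8.784 × 10^5 ft³.
Runoff depth d = V / A = 1.863 in.
C = d / P = 1.863 / 6.76 = 0.28.

C ≈ 0.28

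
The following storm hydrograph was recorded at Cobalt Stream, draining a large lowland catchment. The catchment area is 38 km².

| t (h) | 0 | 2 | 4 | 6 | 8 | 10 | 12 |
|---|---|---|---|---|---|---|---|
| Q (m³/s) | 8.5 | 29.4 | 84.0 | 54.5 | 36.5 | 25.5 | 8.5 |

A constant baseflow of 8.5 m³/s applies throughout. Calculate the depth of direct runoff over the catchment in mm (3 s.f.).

Direct runoff: 0.0, 20.9, 75.5, 46.0, 28.0, 17.0, 0.0 m³/s; ΣQ_DR = 187.4 m³/s.
V = ΣQ_DR · Δt = 187.4 × 7200 s = 1.349 × 10^6 m³.
Over A = 38 km², depth = V / A = 35.5 mm.

d ≈ 35.5 mm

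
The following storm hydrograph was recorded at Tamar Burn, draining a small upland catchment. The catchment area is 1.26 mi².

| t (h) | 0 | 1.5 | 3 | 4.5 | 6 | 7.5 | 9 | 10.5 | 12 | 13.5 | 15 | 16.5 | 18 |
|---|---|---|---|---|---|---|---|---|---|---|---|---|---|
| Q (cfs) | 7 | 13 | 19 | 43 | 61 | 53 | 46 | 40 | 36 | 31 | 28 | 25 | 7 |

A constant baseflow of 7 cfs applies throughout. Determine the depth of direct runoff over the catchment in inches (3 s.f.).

Direct runoff: 0.0, 6.0, 12.0, 36.0, 54.0, 46.0, 39.0, 33.0, 29.0, 24.0, 21.0, 18.0, 0.0 cfs; ΣQ_DR = 318.0 cfs.
V = ΣQ_DR · Δt = 318.0 × 5400 s = 1.717 × 10^6 ft³.
Over A = 1.26 mi², depth = V / A = 0.587 in.

d ≈ 0.587 in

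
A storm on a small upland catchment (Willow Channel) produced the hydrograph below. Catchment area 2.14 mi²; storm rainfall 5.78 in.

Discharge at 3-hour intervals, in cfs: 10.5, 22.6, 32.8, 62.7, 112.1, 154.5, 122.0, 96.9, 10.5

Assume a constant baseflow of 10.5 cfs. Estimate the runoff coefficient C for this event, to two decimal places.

ΣQ_DR = 530.1 cfs; V = ΣQ_DR·Δt = 5.725 × 10^6 ft³.
Runoff depth d = V / A = 1.152 in.
C = d / P = 1.152 / 5.78 = 0.20.

C ≈ 0.20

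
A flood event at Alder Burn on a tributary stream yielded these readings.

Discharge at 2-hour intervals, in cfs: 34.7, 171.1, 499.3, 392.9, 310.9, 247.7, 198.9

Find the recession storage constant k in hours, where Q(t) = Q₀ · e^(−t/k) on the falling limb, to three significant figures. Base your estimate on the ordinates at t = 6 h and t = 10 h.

k ≈ 8.67 h

On the falling limb, Q drops from 392.9 to 247.7 cfs between t = 6 h and t = 10 h (Δt = 4 h).
k = −Δt / ln(Q₂/Q₁) = −4 / ln(247.7/392.9) = 8.67 h.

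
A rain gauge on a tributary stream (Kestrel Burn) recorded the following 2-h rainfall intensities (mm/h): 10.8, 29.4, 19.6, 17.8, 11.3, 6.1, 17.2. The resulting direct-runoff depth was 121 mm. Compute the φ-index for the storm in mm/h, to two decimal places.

φ ≈ 7.60 mm/h

Only the 6 blocks with intensity above φ contribute runoff: 10.8, 29.4, 19.6, 17.8, 11.3, 17.2 mm/h.
Σ(I−φ)·Δt = d  ⇒  (10.8+29.4+19.6+17.8+11.3+17.2 − 6φ)·2 = 121
φ = (106.1 − 121/2) / 6 = 7.60 mm/h.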